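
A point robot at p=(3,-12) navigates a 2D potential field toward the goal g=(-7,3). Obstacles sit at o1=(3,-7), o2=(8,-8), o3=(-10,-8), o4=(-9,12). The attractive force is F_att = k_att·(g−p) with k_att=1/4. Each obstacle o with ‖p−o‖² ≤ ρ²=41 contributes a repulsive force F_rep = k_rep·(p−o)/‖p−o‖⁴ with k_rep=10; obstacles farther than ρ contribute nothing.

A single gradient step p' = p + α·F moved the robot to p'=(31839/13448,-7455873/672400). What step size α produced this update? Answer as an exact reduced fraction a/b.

α = 1/4

F_att = 1/4·(g−p) = 1/4·(-10,15) = (-2.5000,3.7500)
o1: d²=25 ≤ ρ²=41; F_rep = 10·(0,-5)/25² = (0.0000,-0.0800)
o2: d²=41 ≤ ρ²=41; F_rep = 10·(-5,-4)/41² = (-0.0297,-0.0238)
o3: d²=185 > ρ²=41 → inactive
o4: d²=720 > ρ²=41 → inactive
F = F_att + ΣF_rep = (-2.5297,3.6462)
Δp = p'−p = (-0.6324,0.9116); α = Δx/Fx = (-8505/13448) / (-8505/3362) = 1/4
check: Δy/Fy = (612927/672400) / (612927/168100) = 1/4 ✓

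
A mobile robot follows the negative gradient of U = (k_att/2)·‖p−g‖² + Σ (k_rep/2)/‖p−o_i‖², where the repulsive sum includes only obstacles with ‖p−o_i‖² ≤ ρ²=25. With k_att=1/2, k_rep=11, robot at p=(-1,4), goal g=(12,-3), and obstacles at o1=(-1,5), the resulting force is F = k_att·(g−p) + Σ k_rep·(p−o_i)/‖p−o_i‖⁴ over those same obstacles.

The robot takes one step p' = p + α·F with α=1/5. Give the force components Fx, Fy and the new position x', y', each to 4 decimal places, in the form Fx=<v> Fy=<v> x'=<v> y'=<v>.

Fx=6.5000 Fy=-14.5000 x'=0.3000 y'=1.1000

F_att = 1/2·(g−p) = 1/2·(13,-7) = (6.5000,-3.5000)
o1: d²=1 ≤ ρ²=25; F_rep = 11·(0,-1)/1² = (0.0000,-11.0000)
F = F_att + ΣF_rep = (6.5000,-14.5000)
p' = p + 1/5·F = (0.3000,1.1000)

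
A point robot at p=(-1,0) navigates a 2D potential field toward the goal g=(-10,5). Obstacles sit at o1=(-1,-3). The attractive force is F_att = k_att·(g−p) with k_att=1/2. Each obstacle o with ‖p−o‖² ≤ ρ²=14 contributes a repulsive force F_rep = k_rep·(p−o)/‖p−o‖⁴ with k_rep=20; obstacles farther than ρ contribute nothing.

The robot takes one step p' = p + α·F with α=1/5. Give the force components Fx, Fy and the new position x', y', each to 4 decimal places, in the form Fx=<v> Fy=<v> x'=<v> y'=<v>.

Fx=-4.5000 Fy=3.2407 x'=-1.9000 y'=0.6481

F_att = 1/2·(g−p) = 1/2·(-9,5) = (-4.5000,2.5000)
o1: d²=9 ≤ ρ²=14; F_rep = 20·(0,3)/9² = (0.0000,0.7407)
F = F_att + ΣF_rep = (-4.5000,3.2407)
p' = p + 1/5·F = (-1.9000,0.6481)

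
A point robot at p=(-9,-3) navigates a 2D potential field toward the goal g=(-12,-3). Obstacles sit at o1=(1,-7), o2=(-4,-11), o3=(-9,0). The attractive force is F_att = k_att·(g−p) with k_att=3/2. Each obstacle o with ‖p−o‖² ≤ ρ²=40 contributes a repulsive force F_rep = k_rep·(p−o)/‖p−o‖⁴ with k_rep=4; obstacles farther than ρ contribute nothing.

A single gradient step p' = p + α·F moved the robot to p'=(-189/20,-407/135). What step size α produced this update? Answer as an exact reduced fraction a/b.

F_att = 3/2·(g−p) = 3/2·(-3,0) = (-4.5000,0.0000)
o1: d²=116 > ρ²=40 → inactive
o2: d²=89 > ρ²=40 → inactive
o3: d²=9 ≤ ρ²=40; F_rep = 4·(0,-3)/9² = (0.0000,-0.1481)
F = F_att + ΣF_rep = (-4.5000,-0.1481)
Δp = p'−p = (-0.4500,-0.0148); α = Δx/Fx = (-9/20) / (-9/2) = 1/10
check: Δy/Fy = (-2/135) / (-4/27) = 1/10 ✓

α = 1/10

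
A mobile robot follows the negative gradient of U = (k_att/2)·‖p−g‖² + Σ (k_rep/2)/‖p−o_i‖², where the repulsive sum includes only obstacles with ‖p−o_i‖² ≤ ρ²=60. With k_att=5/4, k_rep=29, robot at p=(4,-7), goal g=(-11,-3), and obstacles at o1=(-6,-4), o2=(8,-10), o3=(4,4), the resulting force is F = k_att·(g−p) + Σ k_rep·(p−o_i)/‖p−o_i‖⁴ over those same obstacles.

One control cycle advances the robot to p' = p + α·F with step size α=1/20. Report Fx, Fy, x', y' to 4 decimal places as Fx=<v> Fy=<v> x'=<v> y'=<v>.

Fx=-18.9356 Fy=5.1392 x'=3.0532 y'=-6.7430

F_att = 5/4·(g−p) = 5/4·(-15,4) = (-18.7500,5.0000)
o1: d²=109 > ρ²=60 → inactive
o2: d²=25 ≤ ρ²=60; F_rep = 29·(-4,3)/25² = (-0.1856,0.1392)
o3: d²=121 > ρ²=60 → inactive
F = F_att + ΣF_rep = (-18.9356,5.1392)
p' = p + 1/20·F = (3.0532,-6.7430)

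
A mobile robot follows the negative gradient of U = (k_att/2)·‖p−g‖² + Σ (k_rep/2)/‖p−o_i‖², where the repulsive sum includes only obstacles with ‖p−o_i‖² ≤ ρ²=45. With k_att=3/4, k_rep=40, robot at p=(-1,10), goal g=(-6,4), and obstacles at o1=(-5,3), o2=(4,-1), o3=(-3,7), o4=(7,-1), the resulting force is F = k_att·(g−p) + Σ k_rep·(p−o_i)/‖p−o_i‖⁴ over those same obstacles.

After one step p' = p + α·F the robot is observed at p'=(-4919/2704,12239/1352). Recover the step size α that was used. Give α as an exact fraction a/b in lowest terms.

α = 1/4

F_att = 3/4·(g−p) = 3/4·(-5,-6) = (-3.7500,-4.5000)
o1: d²=65 > ρ²=45 → inactive
o2: d²=146 > ρ²=45 → inactive
o3: d²=13 ≤ ρ²=45; F_rep = 40·(2,3)/13² = (0.4734,0.7101)
o4: d²=185 > ρ²=45 → inactive
F = F_att + ΣF_rep = (-3.2766,-3.7899)
Δp = p'−p = (-0.8192,-0.9475); α = Δx/Fx = (-2215/2704) / (-2215/676) = 1/4
check: Δy/Fy = (-1281/1352) / (-1281/338) = 1/4 ✓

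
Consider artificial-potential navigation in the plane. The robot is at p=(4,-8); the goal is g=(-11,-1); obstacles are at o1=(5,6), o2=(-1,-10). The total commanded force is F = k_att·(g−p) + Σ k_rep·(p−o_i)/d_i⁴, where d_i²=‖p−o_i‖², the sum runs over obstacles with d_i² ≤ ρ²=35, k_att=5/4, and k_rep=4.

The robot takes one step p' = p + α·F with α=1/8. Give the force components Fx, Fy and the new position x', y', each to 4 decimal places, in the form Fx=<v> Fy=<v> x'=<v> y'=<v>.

Fx=-18.7262 Fy=8.7595 x'=1.6592 y'=-6.9051

F_att = 5/4·(g−p) = 5/4·(-15,7) = (-18.7500,8.7500)
o1: d²=197 > ρ²=35 → inactive
o2: d²=29 ≤ ρ²=35; F_rep = 4·(5,2)/29² = (0.0238,0.0095)
F = F_att + ΣF_rep = (-18.7262,8.7595)
p' = p + 1/8·F = (1.6592,-6.9051)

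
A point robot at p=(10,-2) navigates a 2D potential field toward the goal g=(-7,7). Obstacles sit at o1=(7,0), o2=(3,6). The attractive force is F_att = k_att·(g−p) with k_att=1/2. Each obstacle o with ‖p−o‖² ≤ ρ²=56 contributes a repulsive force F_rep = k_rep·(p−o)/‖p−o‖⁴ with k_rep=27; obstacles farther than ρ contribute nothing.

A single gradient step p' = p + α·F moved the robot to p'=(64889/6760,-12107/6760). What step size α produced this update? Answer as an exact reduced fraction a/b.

F_att = 1/2·(g−p) = 1/2·(-17,9) = (-8.5000,4.5000)
o1: d²=13 ≤ ρ²=56; F_rep = 27·(3,-2)/13² = (0.4793,-0.3195)
o2: d²=113 > ρ²=56 → inactive
F = F_att + ΣF_rep = (-8.0207,4.1805)
Δp = p'−p = (-0.4010,0.2090); α = Δx/Fx = (-2711/6760) / (-2711/338) = 1/20
check: Δy/Fy = (1413/6760) / (1413/338) = 1/20 ✓

α = 1/20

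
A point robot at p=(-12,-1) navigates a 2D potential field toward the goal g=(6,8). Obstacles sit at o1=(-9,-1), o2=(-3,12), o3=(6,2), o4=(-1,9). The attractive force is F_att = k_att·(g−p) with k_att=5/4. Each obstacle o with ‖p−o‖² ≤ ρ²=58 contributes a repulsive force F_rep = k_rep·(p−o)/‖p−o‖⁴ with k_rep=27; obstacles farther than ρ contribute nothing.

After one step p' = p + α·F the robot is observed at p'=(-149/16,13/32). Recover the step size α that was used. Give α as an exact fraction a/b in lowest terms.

F_att = 5/4·(g−p) = 5/4·(18,9) = (22.5000,11.2500)
o1: d²=9 ≤ ρ²=58; F_rep = 27·(-3,0)/9² = (-1.0000,0.0000)
o2: d²=250 > ρ²=58 → inactive
o3: d²=333 > ρ²=58 → inactive
o4: d²=221 > ρ²=58 → inactive
F = F_att + ΣF_rep = (21.5000,11.2500)
Δp = p'−p = (2.6875,1.4062); α = Δx/Fx = (43/16) / (43/2) = 1/8
check: Δy/Fy = (45/32) / (45/4) = 1/8 ✓

α = 1/8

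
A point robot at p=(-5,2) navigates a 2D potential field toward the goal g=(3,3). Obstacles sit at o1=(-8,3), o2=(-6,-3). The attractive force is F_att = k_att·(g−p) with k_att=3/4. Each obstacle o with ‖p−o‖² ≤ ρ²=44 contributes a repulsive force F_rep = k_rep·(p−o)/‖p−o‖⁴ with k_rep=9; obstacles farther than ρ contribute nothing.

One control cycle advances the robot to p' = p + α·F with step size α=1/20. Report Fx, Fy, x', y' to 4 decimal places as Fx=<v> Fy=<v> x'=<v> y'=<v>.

F_att = 3/4·(g−p) = 3/4·(8,1) = (6.0000,0.7500)
o1: d²=10 ≤ ρ²=44; F_rep = 9·(3,-1)/10² = (0.2700,-0.0900)
o2: d²=26 ≤ ρ²=44; F_rep = 9·(1,5)/26² = (0.0133,0.0666)
F = F_att + ΣF_rep = (6.2833,0.7266)
p' = p + 1/20·F = (-4.6858,2.0363)

Fx=6.2833 Fy=0.7266 x'=-4.6858 y'=2.0363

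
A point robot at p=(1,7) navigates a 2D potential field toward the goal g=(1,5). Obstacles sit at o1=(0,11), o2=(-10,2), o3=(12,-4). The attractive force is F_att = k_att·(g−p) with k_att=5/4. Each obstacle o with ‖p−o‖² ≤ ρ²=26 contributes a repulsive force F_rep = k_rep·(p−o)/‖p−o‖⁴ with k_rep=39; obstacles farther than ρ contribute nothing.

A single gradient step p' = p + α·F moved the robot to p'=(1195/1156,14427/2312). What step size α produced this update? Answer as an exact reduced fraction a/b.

α = 1/4

F_att = 5/4·(g−p) = 5/4·(0,-2) = (0.0000,-2.5000)
o1: d²=17 ≤ ρ²=26; F_rep = 39·(1,-4)/17² = (0.1349,-0.5398)
o2: d²=146 > ρ²=26 → inactive
o3: d²=242 > ρ²=26 → inactive
F = F_att + ΣF_rep = (0.1349,-3.0398)
Δp = p'−p = (0.0337,-0.7599); α = Δx/Fx = (39/1156) / (39/289) = 1/4
check: Δy/Fy = (-1757/2312) / (-1757/578) = 1/4 ✓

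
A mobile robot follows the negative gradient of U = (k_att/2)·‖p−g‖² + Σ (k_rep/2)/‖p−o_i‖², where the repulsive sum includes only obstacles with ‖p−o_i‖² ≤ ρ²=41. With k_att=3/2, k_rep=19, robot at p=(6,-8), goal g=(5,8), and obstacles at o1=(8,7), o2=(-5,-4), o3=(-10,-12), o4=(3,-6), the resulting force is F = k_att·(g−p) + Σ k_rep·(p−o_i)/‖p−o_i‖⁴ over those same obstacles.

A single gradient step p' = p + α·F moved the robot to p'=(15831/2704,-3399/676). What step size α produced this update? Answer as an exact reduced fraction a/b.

α = 1/8

F_att = 3/2·(g−p) = 3/2·(-1,16) = (-1.5000,24.0000)
o1: d²=229 > ρ²=41 → inactive
o2: d²=137 > ρ²=41 → inactive
o3: d²=272 > ρ²=41 → inactive
o4: d²=13 ≤ ρ²=41; F_rep = 19·(3,-2)/13² = (0.3373,-0.2249)
F = F_att + ΣF_rep = (-1.1627,23.7751)
Δp = p'−p = (-0.1453,2.9719); α = Δx/Fx = (-393/2704) / (-393/338) = 1/8
check: Δy/Fy = (2009/676) / (4018/169) = 1/8 ✓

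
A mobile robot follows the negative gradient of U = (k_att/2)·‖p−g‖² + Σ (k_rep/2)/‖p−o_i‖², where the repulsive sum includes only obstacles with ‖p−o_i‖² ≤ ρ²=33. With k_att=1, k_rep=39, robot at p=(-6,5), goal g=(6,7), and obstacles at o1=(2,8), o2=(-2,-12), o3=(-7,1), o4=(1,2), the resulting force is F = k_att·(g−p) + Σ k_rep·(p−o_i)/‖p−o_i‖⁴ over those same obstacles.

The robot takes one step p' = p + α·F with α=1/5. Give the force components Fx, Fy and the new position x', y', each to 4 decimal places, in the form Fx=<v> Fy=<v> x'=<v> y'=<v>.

Fx=12.1349 Fy=2.5398 x'=-3.5730 y'=5.5080

F_att = 1·(g−p) = 1·(12,2) = (12.0000,2.0000)
o1: d²=73 > ρ²=33 → inactive
o2: d²=305 > ρ²=33 → inactive
o3: d²=17 ≤ ρ²=33; F_rep = 39·(1,4)/17² = (0.1349,0.5398)
o4: d²=58 > ρ²=33 → inactive
F = F_att + ΣF_rep = (12.1349,2.5398)
p' = p + 1/5·F = (-3.5730,5.5080)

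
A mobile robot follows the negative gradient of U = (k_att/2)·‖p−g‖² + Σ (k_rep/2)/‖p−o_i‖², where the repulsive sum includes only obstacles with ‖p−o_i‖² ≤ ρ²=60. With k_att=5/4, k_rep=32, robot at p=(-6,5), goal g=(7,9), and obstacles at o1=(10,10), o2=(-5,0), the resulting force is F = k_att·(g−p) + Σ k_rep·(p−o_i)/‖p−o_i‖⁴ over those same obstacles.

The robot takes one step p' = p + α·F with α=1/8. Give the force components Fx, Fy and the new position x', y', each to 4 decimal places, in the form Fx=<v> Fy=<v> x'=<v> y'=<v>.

Fx=16.2027 Fy=5.2367 x'=-3.9747 y'=5.6546

F_att = 5/4·(g−p) = 5/4·(13,4) = (16.2500,5.0000)
o1: d²=281 > ρ²=60 → inactive
o2: d²=26 ≤ ρ²=60; F_rep = 32·(-1,5)/26² = (-0.0473,0.2367)
F = F_att + ΣF_rep = (16.2027,5.2367)
p' = p + 1/8·F = (-3.9747,5.6546)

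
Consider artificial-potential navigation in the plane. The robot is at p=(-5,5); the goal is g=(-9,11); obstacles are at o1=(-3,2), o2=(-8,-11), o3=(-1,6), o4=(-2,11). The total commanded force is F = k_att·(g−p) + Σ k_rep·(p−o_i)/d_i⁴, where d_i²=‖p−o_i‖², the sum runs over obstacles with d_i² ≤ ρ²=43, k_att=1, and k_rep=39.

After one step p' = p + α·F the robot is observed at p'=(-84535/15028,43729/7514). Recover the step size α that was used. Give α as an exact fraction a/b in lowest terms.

F_att = 1·(g−p) = 1·(-4,6) = (-4.0000,6.0000)
o1: d²=13 ≤ ρ²=43; F_rep = 39·(-2,3)/13² = (-0.4615,0.6923)
o2: d²=265 > ρ²=43 → inactive
o3: d²=17 ≤ ρ²=43; F_rep = 39·(-4,-1)/17² = (-0.5398,-0.1349)
o4: d²=45 > ρ²=43 → inactive
F = F_att + ΣF_rep = (-5.0013,6.5574)
Δp = p'−p = (-0.6252,0.8197); α = Δx/Fx = (-9395/15028) / (-18790/3757) = 1/8
check: Δy/Fy = (6159/7514) / (24636/3757) = 1/8 ✓

α = 1/8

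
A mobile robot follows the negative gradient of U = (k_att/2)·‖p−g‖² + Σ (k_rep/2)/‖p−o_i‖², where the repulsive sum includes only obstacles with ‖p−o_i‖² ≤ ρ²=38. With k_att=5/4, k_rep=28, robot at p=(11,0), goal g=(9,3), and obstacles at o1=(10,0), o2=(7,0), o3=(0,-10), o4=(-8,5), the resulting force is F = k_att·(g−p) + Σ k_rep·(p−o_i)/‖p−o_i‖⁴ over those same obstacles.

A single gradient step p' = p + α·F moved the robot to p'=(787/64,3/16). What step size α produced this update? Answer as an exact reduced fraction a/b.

α = 1/20

F_att = 5/4·(g−p) = 5/4·(-2,3) = (-2.5000,3.7500)
o1: d²=1 ≤ ρ²=38; F_rep = 28·(1,0)/1² = (28.0000,0.0000)
o2: d²=16 ≤ ρ²=38; F_rep = 28·(4,0)/16² = (0.4375,0.0000)
o3: d²=221 > ρ²=38 → inactive
o4: d²=386 > ρ²=38 → inactive
F = F_att + ΣF_rep = (25.9375,3.7500)
Δp = p'−p = (1.2969,0.1875); α = Δx/Fx = (83/64) / (415/16) = 1/20
check: Δy/Fy = (3/16) / (15/4) = 1/20 ✓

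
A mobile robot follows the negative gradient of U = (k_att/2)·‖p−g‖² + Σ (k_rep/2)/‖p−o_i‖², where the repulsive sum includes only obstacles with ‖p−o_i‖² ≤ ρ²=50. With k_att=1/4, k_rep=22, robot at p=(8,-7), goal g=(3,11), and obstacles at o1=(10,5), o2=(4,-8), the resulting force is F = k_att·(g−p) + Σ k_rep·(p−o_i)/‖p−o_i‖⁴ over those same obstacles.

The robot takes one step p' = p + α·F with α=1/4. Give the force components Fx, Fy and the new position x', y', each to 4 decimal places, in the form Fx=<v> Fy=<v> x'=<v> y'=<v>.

F_att = 1/4·(g−p) = 1/4·(-5,18) = (-1.2500,4.5000)
o1: d²=148 > ρ²=50 → inactive
o2: d²=17 ≤ ρ²=50; F_rep = 22·(4,1)/17² = (0.3045,0.0761)
F = F_att + ΣF_rep = (-0.9455,4.5761)
p' = p + 1/4·F = (7.7636,-5.8560)

Fx=-0.9455 Fy=4.5761 x'=7.7636 y'=-5.8560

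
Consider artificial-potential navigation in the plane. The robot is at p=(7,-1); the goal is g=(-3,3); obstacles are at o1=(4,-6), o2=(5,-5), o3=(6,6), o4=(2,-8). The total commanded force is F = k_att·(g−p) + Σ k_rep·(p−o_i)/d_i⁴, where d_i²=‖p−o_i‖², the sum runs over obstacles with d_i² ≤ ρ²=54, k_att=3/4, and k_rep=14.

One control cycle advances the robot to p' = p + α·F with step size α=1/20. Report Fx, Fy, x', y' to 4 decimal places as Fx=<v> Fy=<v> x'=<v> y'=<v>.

Fx=-7.3881 Fy=3.1614 x'=6.6306 y'=-0.8419

F_att = 3/4·(g−p) = 3/4·(-10,4) = (-7.5000,3.0000)
o1: d²=34 ≤ ρ²=54; F_rep = 14·(3,5)/34² = (0.0363,0.0606)
o2: d²=20 ≤ ρ²=54; F_rep = 14·(2,4)/20² = (0.0700,0.1400)
o3: d²=50 ≤ ρ²=54; F_rep = 14·(1,-7)/50² = (0.0056,-0.0392)
o4: d²=74 > ρ²=54 → inactive
F = F_att + ΣF_rep = (-7.3881,3.1614)
p' = p + 1/20·F = (6.6306,-0.8419)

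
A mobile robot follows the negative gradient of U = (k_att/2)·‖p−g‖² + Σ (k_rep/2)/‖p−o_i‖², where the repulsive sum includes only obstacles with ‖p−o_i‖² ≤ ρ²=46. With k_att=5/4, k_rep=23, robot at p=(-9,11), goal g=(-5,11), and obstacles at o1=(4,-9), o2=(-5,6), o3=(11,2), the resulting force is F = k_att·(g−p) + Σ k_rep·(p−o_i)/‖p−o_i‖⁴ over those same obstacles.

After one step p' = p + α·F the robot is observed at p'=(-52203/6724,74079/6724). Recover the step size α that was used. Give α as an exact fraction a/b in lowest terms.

F_att = 5/4·(g−p) = 5/4·(4,0) = (5.0000,0.0000)
o1: d²=569 > ρ²=46 → inactive
o2: d²=41 ≤ ρ²=46; F_rep = 23·(-4,5)/41² = (-0.0547,0.0684)
o3: d²=481 > ρ²=46 → inactive
F = F_att + ΣF_rep = (4.9453,0.0684)
Δp = p'−p = (1.2363,0.0171); α = Δx/Fx = (8313/6724) / (8313/1681) = 1/4
check: Δy/Fy = (115/6724) / (115/1681) = 1/4 ✓

α = 1/4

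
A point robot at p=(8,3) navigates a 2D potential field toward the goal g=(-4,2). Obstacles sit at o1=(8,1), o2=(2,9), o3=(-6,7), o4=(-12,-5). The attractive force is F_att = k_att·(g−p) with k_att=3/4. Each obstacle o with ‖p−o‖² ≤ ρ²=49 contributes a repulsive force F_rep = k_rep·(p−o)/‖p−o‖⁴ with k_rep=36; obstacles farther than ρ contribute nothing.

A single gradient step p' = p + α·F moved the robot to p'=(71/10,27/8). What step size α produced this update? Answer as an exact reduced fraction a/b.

α = 1/10

F_att = 3/4·(g−p) = 3/4·(-12,-1) = (-9.0000,-0.7500)
o1: d²=4 ≤ ρ²=49; F_rep = 36·(0,2)/4² = (0.0000,4.5000)
o2: d²=72 > ρ²=49 → inactive
o3: d²=212 > ρ²=49 → inactive
o4: d²=464 > ρ²=49 → inactive
F = F_att + ΣF_rep = (-9.0000,3.7500)
Δp = p'−p = (-0.9000,0.3750); α = Δx/Fx = (-9/10) / (-9) = 1/10
check: Δy/Fy = (3/8) / (15/4) = 1/10 ✓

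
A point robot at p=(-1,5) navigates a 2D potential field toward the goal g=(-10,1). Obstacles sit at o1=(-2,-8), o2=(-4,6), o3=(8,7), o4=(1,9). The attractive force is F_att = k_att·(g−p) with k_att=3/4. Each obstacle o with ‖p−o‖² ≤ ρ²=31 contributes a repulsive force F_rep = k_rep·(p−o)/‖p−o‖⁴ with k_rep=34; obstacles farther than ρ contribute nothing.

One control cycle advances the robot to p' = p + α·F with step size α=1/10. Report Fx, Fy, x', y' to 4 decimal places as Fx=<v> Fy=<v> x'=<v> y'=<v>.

Fx=-5.9000 Fy=-3.6800 x'=-1.5900 y'=4.6320

F_att = 3/4·(g−p) = 3/4·(-9,-4) = (-6.7500,-3.0000)
o1: d²=170 > ρ²=31 → inactive
o2: d²=10 ≤ ρ²=31; F_rep = 34·(3,-1)/10² = (1.0200,-0.3400)
o3: d²=85 > ρ²=31 → inactive
o4: d²=20 ≤ ρ²=31; F_rep = 34·(-2,-4)/20² = (-0.1700,-0.3400)
F = F_att + ΣF_rep = (-5.9000,-3.6800)
p' = p + 1/10·F = (-1.5900,4.6320)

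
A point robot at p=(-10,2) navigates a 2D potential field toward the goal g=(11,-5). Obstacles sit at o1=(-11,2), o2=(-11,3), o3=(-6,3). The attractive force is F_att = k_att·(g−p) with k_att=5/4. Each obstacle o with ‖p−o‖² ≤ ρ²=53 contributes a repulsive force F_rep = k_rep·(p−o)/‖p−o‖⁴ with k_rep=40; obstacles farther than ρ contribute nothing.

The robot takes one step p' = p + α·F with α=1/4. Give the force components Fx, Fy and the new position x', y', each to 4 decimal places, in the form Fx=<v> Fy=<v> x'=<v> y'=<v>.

F_att = 5/4·(g−p) = 5/4·(21,-7) = (26.2500,-8.7500)
o1: d²=1 ≤ ρ²=53; F_rep = 40·(1,0)/1² = (40.0000,0.0000)
o2: d²=2 ≤ ρ²=53; F_rep = 40·(1,-1)/2² = (10.0000,-10.0000)
o3: d²=17 ≤ ρ²=53; F_rep = 40·(-4,-1)/17² = (-0.5536,-0.1384)
F = F_att + ΣF_rep = (75.6964,-18.8884)
p' = p + 1/4·F = (8.9241,-2.7221)

Fx=75.6964 Fy=-18.8884 x'=8.9241 y'=-2.7221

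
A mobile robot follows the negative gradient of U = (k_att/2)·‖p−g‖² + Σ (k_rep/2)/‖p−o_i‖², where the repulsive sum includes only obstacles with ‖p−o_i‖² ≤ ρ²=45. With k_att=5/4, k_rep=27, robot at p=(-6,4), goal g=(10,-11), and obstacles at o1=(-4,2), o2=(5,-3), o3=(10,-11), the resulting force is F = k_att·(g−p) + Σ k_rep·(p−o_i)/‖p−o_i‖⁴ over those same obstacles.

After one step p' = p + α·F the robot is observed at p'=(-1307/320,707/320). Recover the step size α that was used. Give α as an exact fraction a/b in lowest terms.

F_att = 5/4·(g−p) = 5/4·(16,-15) = (20.0000,-18.7500)
o1: d²=8 ≤ ρ²=45; F_rep = 27·(-2,2)/8² = (-0.8438,0.8438)
o2: d²=170 > ρ²=45 → inactive
o3: d²=481 > ρ²=45 → inactive
F = F_att + ΣF_rep = (19.1562,-17.9062)
Δp = p'−p = (1.9156,-1.7906); α = Δx/Fx = (613/320) / (613/32) = 1/10
check: Δy/Fy = (-573/320) / (-573/32) = 1/10 ✓

α = 1/10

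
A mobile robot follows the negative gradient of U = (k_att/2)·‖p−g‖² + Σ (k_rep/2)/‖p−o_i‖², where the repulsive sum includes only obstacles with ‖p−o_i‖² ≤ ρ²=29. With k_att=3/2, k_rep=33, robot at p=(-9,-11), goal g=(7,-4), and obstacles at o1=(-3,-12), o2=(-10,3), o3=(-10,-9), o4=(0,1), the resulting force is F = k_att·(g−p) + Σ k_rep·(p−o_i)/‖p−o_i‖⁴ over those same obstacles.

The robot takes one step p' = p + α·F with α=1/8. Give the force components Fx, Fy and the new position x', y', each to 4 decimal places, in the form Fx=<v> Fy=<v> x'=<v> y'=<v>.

F_att = 3/2·(g−p) = 3/2·(16,7) = (24.0000,10.5000)
o1: d²=37 > ρ²=29 → inactive
o2: d²=197 > ρ²=29 → inactive
o3: d²=5 ≤ ρ²=29; F_rep = 33·(1,-2)/5² = (1.3200,-2.6400)
o4: d²=225 > ρ²=29 → inactive
F = F_att + ΣF_rep = (25.3200,7.8600)
p' = p + 1/8·F = (-5.8350,-10.0175)

Fx=25.3200 Fy=7.8600 x'=-5.8350 y'=-10.0175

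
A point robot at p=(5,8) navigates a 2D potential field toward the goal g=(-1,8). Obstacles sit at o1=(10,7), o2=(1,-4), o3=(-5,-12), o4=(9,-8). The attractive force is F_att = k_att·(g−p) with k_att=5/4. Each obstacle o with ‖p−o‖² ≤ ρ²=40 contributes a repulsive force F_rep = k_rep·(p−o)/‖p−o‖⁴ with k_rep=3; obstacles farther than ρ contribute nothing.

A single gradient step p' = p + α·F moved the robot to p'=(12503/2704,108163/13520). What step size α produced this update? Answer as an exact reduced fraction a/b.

F_att = 5/4·(g−p) = 5/4·(-6,0) = (-7.5000,0.0000)
o1: d²=26 ≤ ρ²=40; F_rep = 3·(-5,1)/26² = (-0.0222,0.0044)
o2: d²=160 > ρ²=40 → inactive
o3: d²=500 > ρ²=40 → inactive
o4: d²=272 > ρ²=40 → inactive
F = F_att + ΣF_rep = (-7.5222,0.0044)
Δp = p'−p = (-0.3761,0.0002); α = Δx/Fx = (-1017/2704) / (-5085/676) = 1/20
check: Δy/Fy = (3/13520) / (3/676) = 1/20 ✓

α = 1/20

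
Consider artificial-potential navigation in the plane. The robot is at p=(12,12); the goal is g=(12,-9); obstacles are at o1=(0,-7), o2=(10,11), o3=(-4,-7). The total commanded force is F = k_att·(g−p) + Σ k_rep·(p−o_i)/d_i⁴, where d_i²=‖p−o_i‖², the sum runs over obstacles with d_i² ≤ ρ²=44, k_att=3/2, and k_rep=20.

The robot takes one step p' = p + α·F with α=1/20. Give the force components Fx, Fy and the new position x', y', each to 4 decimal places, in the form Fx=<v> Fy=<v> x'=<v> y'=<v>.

Fx=1.6000 Fy=-30.7000 x'=12.0800 y'=10.4650

F_att = 3/2·(g−p) = 3/2·(0,-21) = (0.0000,-31.5000)
o1: d²=505 > ρ²=44 → inactive
o2: d²=5 ≤ ρ²=44; F_rep = 20·(2,1)/5² = (1.6000,0.8000)
o3: d²=617 > ρ²=44 → inactive
F = F_att + ΣF_rep = (1.6000,-30.7000)
p' = p + 1/20·F = (12.0800,10.4650)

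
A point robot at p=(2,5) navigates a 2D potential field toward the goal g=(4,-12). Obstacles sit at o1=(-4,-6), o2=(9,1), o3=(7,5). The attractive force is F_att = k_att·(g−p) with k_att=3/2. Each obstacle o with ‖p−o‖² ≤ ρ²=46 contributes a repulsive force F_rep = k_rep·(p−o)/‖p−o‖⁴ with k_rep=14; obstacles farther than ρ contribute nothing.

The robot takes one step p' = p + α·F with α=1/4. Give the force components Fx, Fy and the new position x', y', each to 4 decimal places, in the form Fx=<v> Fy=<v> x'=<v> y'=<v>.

Fx=2.8880 Fy=-25.5000 x'=2.7220 y'=-1.3750

F_att = 3/2·(g−p) = 3/2·(2,-17) = (3.0000,-25.5000)
o1: d²=157 > ρ²=46 → inactive
o2: d²=65 > ρ²=46 → inactive
o3: d²=25 ≤ ρ²=46; F_rep = 14·(-5,0)/25² = (-0.1120,0.0000)
F = F_att + ΣF_rep = (2.8880,-25.5000)
p' = p + 1/4·F = (2.7220,-1.3750)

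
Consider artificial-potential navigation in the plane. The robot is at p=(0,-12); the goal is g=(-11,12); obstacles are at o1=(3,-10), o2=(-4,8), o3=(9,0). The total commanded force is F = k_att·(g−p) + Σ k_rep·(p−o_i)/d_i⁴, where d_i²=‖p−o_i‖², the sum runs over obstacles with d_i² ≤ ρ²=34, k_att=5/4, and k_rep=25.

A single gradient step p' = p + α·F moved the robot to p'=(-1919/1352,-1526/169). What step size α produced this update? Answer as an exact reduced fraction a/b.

α = 1/10

F_att = 5/4·(g−p) = 5/4·(-11,24) = (-13.7500,30.0000)
o1: d²=13 ≤ ρ²=34; F_rep = 25·(-3,-2)/13² = (-0.4438,-0.2959)
o2: d²=416 > ρ²=34 → inactive
o3: d²=225 > ρ²=34 → inactive
F = F_att + ΣF_rep = (-14.1938,29.7041)
Δp = p'−p = (-1.4194,2.9704); α = Δx/Fx = (-1919/1352) / (-9595/676) = 1/10
check: Δy/Fy = (502/169) / (5020/169) = 1/10 ✓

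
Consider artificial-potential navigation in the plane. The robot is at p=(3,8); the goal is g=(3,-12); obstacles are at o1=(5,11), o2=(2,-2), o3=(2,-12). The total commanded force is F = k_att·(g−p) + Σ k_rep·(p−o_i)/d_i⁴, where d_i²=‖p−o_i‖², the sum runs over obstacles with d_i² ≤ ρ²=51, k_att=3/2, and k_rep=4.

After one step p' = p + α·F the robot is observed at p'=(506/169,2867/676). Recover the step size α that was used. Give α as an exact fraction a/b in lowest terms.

F_att = 3/2·(g−p) = 3/2·(0,-20) = (0.0000,-30.0000)
o1: d²=13 ≤ ρ²=51; F_rep = 4·(-2,-3)/13² = (-0.0473,-0.0710)
o2: d²=101 > ρ²=51 → inactive
o3: d²=401 > ρ²=51 → inactive
F = F_att + ΣF_rep = (-0.0473,-30.0710)
Δp = p'−p = (-0.0059,-3.7589); α = Δx/Fx = (-1/169) / (-8/169) = 1/8
check: Δy/Fy = (-2541/676) / (-5082/169) = 1/8 ✓

α = 1/8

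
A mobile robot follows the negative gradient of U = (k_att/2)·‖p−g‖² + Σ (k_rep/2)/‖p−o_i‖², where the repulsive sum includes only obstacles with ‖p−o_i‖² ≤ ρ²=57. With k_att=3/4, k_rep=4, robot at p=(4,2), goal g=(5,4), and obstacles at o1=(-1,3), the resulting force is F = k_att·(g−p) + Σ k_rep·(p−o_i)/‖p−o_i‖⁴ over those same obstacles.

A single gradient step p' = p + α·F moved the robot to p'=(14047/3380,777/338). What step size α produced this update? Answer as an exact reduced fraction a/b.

α = 1/5

F_att = 3/4·(g−p) = 3/4·(1,2) = (0.7500,1.5000)
o1: d²=26 ≤ ρ²=57; F_rep = 4·(5,-1)/26² = (0.0296,-0.0059)
F = F_att + ΣF_rep = (0.7796,1.4941)
Δp = p'−p = (0.1559,0.2988); α = Δx/Fx = (527/3380) / (527/676) = 1/5
check: Δy/Fy = (101/338) / (505/338) = 1/5 ✓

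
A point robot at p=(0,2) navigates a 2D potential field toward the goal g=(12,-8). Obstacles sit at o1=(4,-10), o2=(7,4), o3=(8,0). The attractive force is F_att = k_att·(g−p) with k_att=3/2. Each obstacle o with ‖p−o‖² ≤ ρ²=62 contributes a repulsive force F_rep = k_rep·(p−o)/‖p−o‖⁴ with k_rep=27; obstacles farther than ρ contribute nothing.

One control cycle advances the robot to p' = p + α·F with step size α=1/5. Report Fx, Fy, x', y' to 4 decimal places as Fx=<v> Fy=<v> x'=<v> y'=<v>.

Fx=17.9327 Fy=-15.0192 x'=3.5865 y'=-1.0038

F_att = 3/2·(g−p) = 3/2·(12,-10) = (18.0000,-15.0000)
o1: d²=160 > ρ²=62 → inactive
o2: d²=53 ≤ ρ²=62; F_rep = 27·(-7,-2)/53² = (-0.0673,-0.0192)
o3: d²=68 > ρ²=62 → inactive
F = F_att + ΣF_rep = (17.9327,-15.0192)
p' = p + 1/5·F = (3.5865,-1.0038)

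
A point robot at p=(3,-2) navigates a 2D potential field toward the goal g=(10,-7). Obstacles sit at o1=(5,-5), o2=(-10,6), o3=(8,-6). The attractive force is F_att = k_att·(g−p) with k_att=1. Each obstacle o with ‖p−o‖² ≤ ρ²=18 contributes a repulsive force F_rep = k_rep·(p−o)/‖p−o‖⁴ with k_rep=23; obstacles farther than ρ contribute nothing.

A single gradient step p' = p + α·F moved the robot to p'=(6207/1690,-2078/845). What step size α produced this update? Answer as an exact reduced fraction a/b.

α = 1/10

F_att = 1·(g−p) = 1·(7,-5) = (7.0000,-5.0000)
o1: d²=13 ≤ ρ²=18; F_rep = 23·(-2,3)/13² = (-0.2722,0.4083)
o2: d²=233 > ρ²=18 → inactive
o3: d²=41 > ρ²=18 → inactive
F = F_att + ΣF_rep = (6.7278,-4.5917)
Δp = p'−p = (0.6728,-0.4592); α = Δx/Fx = (1137/1690) / (1137/169) = 1/10
check: Δy/Fy = (-388/845) / (-776/169) = 1/10 ✓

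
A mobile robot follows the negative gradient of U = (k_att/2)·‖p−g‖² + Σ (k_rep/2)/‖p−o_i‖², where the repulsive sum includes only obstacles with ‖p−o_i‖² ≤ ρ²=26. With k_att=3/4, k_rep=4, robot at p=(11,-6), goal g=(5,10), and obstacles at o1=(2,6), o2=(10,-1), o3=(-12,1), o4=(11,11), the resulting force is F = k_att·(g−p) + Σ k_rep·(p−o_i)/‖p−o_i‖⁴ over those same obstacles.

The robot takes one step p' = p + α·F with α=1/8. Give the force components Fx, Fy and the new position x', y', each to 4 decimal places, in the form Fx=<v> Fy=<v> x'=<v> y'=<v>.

F_att = 3/4·(g−p) = 3/4·(-6,16) = (-4.5000,12.0000)
o1: d²=225 > ρ²=26 → inactive
o2: d²=26 ≤ ρ²=26; F_rep = 4·(1,-5)/26² = (0.0059,-0.0296)
o3: d²=578 > ρ²=26 → inactive
o4: d²=289 > ρ²=26 → inactive
F = F_att + ΣF_rep = (-4.4941,11.9704)
p' = p + 1/8·F = (10.4382,-4.5037)

Fx=-4.4941 Fy=11.9704 x'=10.4382 y'=-4.5037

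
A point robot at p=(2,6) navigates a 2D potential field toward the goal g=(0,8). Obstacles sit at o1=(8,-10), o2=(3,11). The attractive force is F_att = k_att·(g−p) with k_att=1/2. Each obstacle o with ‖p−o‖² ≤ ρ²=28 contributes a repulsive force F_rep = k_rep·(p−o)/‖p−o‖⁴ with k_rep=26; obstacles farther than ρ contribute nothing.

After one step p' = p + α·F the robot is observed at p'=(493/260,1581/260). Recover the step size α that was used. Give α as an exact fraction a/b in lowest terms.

α = 1/10

F_att = 1/2·(g−p) = 1/2·(-2,2) = (-1.0000,1.0000)
o1: d²=292 > ρ²=28 → inactive
o2: d²=26 ≤ ρ²=28; F_rep = 26·(-1,-5)/26² = (-0.0385,-0.1923)
F = F_att + ΣF_rep = (-1.0385,0.8077)
Δp = p'−p = (-0.1038,0.0808); α = Δx/Fx = (-27/260) / (-27/26) = 1/10
check: Δy/Fy = (21/260) / (21/26) = 1/10 ✓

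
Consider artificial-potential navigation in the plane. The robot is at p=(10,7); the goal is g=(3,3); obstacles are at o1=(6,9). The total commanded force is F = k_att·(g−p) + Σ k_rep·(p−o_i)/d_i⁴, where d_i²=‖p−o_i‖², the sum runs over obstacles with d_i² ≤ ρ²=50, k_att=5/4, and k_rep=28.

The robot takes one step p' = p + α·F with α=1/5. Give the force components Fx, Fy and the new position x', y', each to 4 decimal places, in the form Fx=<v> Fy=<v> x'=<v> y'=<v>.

F_att = 5/4·(g−p) = 5/4·(-7,-4) = (-8.7500,-5.0000)
o1: d²=20 ≤ ρ²=50; F_rep = 28·(4,-2)/20² = (0.2800,-0.1400)
F = F_att + ΣF_rep = (-8.4700,-5.1400)
p' = p + 1/5·F = (8.3060,5.9720)

Fx=-8.4700 Fy=-5.1400 x'=8.3060 y'=5.9720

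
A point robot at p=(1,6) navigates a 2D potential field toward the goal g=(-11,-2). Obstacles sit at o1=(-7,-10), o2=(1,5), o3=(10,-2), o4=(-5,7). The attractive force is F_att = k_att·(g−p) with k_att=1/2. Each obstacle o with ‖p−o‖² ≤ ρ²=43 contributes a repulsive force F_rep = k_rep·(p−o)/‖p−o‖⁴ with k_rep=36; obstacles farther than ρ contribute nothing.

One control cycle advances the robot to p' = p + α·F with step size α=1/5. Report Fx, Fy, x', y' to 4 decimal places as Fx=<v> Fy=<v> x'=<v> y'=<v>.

Fx=-5.8422 Fy=31.9737 x'=-0.1684 y'=12.3947

F_att = 1/2·(g−p) = 1/2·(-12,-8) = (-6.0000,-4.0000)
o1: d²=320 > ρ²=43 → inactive
o2: d²=1 ≤ ρ²=43; F_rep = 36·(0,1)/1² = (0.0000,36.0000)
o3: d²=145 > ρ²=43 → inactive
o4: d²=37 ≤ ρ²=43; F_rep = 36·(6,-1)/37² = (0.1578,-0.0263)
F = F_att + ΣF_rep = (-5.8422,31.9737)
p' = p + 1/5·F = (-0.1684,12.3947)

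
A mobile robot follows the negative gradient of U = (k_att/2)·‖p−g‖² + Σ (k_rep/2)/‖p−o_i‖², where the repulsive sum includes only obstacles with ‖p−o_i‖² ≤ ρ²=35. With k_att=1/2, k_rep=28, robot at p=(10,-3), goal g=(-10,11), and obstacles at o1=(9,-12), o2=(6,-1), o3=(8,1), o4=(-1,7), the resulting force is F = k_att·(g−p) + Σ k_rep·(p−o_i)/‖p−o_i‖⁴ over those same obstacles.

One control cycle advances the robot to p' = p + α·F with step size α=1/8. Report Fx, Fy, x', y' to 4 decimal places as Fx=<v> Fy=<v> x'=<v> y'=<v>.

F_att = 1/2·(g−p) = 1/2·(-20,14) = (-10.0000,7.0000)
o1: d²=82 > ρ²=35 → inactive
o2: d²=20 ≤ ρ²=35; F_rep = 28·(4,-2)/20² = (0.2800,-0.1400)
o3: d²=20 ≤ ρ²=35; F_rep = 28·(2,-4)/20² = (0.1400,-0.2800)
o4: d²=221 > ρ²=35 → inactive
F = F_att + ΣF_rep = (-9.5800,6.5800)
p' = p + 1/8·F = (8.8025,-2.1775)

Fx=-9.5800 Fy=6.5800 x'=8.8025 y'=-2.1775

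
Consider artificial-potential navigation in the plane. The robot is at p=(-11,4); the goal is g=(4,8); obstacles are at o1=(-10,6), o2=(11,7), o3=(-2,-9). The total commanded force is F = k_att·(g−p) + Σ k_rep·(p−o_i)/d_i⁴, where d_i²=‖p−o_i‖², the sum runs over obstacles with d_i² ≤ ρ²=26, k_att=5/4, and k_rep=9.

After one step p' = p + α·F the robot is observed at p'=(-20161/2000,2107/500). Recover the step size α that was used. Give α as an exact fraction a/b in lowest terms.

F_att = 5/4·(g−p) = 5/4·(15,4) = (18.7500,5.0000)
o1: d²=5 ≤ ρ²=26; F_rep = 9·(-1,-2)/5² = (-0.3600,-0.7200)
o2: d²=493 > ρ²=26 → inactive
o3: d²=250 > ρ²=26 → inactive
F = F_att + ΣF_rep = (18.3900,4.2800)
Δp = p'−p = (0.9195,0.2140); α = Δx/Fx = (1839/2000) / (1839/100) = 1/20
check: Δy/Fy = (107/500) / (107/25) = 1/20 ✓

α = 1/20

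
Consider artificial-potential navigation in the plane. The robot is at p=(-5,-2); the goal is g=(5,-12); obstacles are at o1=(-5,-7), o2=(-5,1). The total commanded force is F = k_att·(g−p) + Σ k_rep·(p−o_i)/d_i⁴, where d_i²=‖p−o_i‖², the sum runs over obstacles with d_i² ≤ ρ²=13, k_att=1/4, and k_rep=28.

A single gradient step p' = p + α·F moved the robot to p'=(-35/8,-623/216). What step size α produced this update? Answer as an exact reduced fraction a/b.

F_att = 1/4·(g−p) = 1/4·(10,-10) = (2.5000,-2.5000)
o1: d²=25 > ρ²=13 → inactive
o2: d²=9 ≤ ρ²=13; F_rep = 28·(0,-3)/9² = (0.0000,-1.0370)
F = F_att + ΣF_rep = (2.5000,-3.5370)
Δp = p'−p = (0.6250,-0.8843); α = Δx/Fx = (5/8) / (5/2) = 1/4
check: Δy/Fy = (-191/216) / (-191/54) = 1/4 ✓

α = 1/4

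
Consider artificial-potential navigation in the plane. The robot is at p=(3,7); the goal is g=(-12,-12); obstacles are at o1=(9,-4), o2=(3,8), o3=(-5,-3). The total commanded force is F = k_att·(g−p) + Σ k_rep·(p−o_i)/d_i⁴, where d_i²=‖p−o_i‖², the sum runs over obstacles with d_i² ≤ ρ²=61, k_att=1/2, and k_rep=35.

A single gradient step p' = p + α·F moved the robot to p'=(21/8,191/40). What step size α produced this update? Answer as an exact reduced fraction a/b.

α = 1/20

F_att = 1/2·(g−p) = 1/2·(-15,-19) = (-7.5000,-9.5000)
o1: d²=157 > ρ²=61 → inactive
o2: d²=1 ≤ ρ²=61; F_rep = 35·(0,-1)/1² = (0.0000,-35.0000)
o3: d²=164 > ρ²=61 → inactive
F = F_att + ΣF_rep = (-7.5000,-44.5000)
Δp = p'−p = (-0.3750,-2.2250); α = Δx/Fx = (-3/8) / (-15/2) = 1/20
check: Δy/Fy = (-89/40) / (-89/2) = 1/20 ✓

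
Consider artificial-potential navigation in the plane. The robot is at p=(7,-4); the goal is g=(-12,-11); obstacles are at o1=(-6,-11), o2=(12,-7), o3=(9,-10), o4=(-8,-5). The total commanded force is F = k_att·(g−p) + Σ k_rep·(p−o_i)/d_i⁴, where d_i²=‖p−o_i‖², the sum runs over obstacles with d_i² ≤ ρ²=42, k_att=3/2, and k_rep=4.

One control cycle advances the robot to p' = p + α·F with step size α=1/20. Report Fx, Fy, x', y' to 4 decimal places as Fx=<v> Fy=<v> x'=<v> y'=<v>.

F_att = 3/2·(g−p) = 3/2·(-19,-7) = (-28.5000,-10.5000)
o1: d²=218 > ρ²=42 → inactive
o2: d²=34 ≤ ρ²=42; F_rep = 4·(-5,3)/34² = (-0.0173,0.0104)
o3: d²=40 ≤ ρ²=42; F_rep = 4·(-2,6)/40² = (-0.0050,0.0150)
o4: d²=226 > ρ²=42 → inactive
F = F_att + ΣF_rep = (-28.5223,-10.4746)
p' = p + 1/20·F = (5.5739,-4.5237)

Fx=-28.5223 Fy=-10.4746 x'=5.5739 y'=-4.5237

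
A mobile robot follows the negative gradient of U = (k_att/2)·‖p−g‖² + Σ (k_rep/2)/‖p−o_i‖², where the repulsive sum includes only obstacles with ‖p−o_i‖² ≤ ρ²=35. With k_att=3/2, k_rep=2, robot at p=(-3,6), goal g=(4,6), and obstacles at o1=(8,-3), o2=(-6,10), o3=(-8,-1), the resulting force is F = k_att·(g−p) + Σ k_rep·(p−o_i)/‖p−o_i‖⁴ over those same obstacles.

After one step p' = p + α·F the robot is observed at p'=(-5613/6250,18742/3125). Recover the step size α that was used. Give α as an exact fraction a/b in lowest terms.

α = 1/5

F_att = 3/2·(g−p) = 3/2·(7,0) = (10.5000,0.0000)
o1: d²=202 > ρ²=35 → inactive
o2: d²=25 ≤ ρ²=35; F_rep = 2·(3,-4)/25² = (0.0096,-0.0128)
o3: d²=74 > ρ²=35 → inactive
F = F_att + ΣF_rep = (10.5096,-0.0128)
Δp = p'−p = (2.1019,-0.0026); α = Δx/Fx = (13137/6250) / (13137/1250) = 1/5
check: Δy/Fy = (-8/3125) / (-8/625) = 1/5 ✓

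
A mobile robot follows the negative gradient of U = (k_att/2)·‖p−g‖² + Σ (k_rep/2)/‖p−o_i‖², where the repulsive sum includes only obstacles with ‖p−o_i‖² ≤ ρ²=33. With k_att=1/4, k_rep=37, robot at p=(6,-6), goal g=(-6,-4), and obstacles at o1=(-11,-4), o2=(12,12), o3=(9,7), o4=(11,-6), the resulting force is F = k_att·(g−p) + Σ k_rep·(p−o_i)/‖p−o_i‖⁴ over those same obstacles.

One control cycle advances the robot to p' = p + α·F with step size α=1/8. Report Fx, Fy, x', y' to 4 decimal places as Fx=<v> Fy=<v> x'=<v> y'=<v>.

F_att = 1/4·(g−p) = 1/4·(-12,2) = (-3.0000,0.5000)
o1: d²=293 > ρ²=33 → inactive
o2: d²=360 > ρ²=33 → inactive
o3: d²=178 > ρ²=33 → inactive
o4: d²=25 ≤ ρ²=33; F_rep = 37·(-5,0)/25² = (-0.2960,0.0000)
F = F_att + ΣF_rep = (-3.2960,0.5000)
p' = p + 1/8·F = (5.5880,-5.9375)

Fx=-3.2960 Fy=0.5000 x'=5.5880 y'=-5.9375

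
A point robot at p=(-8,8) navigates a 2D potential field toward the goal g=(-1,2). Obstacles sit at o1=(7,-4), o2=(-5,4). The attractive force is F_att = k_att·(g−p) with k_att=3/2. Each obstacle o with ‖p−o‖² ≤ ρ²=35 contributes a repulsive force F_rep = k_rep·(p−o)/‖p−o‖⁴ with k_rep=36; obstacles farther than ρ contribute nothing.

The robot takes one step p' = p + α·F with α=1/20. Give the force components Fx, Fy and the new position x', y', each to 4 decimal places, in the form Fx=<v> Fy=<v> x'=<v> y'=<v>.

F_att = 3/2·(g−p) = 3/2·(7,-6) = (10.5000,-9.0000)
o1: d²=369 > ρ²=35 → inactive
o2: d²=25 ≤ ρ²=35; F_rep = 36·(-3,4)/25² = (-0.1728,0.2304)
F = F_att + ΣF_rep = (10.3272,-8.7696)
p' = p + 1/20·F = (-7.4836,7.5615)

Fx=10.3272 Fy=-8.7696 x'=-7.4836 y'=7.5615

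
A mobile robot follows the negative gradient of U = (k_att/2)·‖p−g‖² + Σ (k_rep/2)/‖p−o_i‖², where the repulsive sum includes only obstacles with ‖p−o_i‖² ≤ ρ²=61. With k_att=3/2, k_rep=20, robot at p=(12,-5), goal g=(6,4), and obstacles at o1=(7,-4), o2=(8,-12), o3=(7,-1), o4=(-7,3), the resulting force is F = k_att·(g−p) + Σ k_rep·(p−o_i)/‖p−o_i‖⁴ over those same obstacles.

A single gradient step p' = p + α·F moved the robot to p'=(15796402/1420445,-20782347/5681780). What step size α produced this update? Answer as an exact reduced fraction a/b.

F_att = 3/2·(g−p) = 3/2·(-6,9) = (-9.0000,13.5000)
o1: d²=26 ≤ ρ²=61; F_rep = 20·(5,-1)/26² = (0.1479,-0.0296)
o2: d²=65 > ρ²=61 → inactive
o3: d²=41 ≤ ρ²=61; F_rep = 20·(5,-4)/41² = (0.0595,-0.0476)
o4: d²=425 > ρ²=61 → inactive
F = F_att + ΣF_rep = (-8.7926,13.4228)
Δp = p'−p = (-0.8793,1.3423); α = Δx/Fx = (-1248938/1420445) / (-2497876/284089) = 1/10
check: Δy/Fy = (7626553/5681780) / (7626553/568178) = 1/10 ✓

α = 1/10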